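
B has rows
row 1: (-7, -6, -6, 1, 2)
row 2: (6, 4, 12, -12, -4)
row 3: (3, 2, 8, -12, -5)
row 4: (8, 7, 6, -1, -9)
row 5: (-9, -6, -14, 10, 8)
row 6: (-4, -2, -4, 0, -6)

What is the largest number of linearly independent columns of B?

5

Row reduce to echelon form.
R2 ← R2 + (6/7)·R1: [0, -8/7, 48/7, -78/7, -16/7]
R3 ← R3 + (3/7)·R1: [0, -4/7, 38/7, -81/7, -29/7]
R4 ← R4 + (8/7)·R1: [0, 1/7, -6/7, 1/7, -47/7]
R5 ← R5 − (9/7)·R1: [0, 12/7, -44/7, 61/7, 38/7]
R6 ← R6 − (4/7)·R1: [0, 10/7, -4/7, -4/7, -50/7]
R3 ← R3 − (1/2)·R2: [0, 0, 2, -6, -3]
R4 ← R4 + (1/8)·R2: [0, 0, 0, -5/4, -7]
R5 ← R5 + (3/2)·R2: [0, 0, 4, -8, 2]
R6 ← R6 + (5/4)·R2: [0, 0, 8, -29/2, -10]
R5 ← R5 − (2)·R3: [0, 0, 0, 4, 8]
R6 ← R6 − (4)·R3: [0, 0, 0, 19/2, 2]
R5 ← R5 + (16/5)·R4: [0, 0, 0, 0, -72/5]
R6 ← R6 + (38/5)·R4: [0, 0, 0, 0, -256/5]
R6 ← R6 − (32/9)·R5: [0, 0, 0, 0, 0]
Echelon form has 5 nonzero rows, so rank(B) = 5.
The rank gives the maximum number of linearly independent columns: 5.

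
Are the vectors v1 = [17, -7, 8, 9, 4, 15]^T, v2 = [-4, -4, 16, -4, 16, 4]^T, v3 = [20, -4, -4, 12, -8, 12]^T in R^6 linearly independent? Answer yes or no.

Form the matrix with these vectors as rows and row reduce.
R2 ← R2 + (4/17)·R1: [0, -96/17, 304/17, -32/17, 288/17, 128/17]
R3 ← R3 − (20/17)·R1: [0, 72/17, -228/17, 24/17, -216/17, -96/17]
R3 ← R3 + (3/4)·R2: [0, 0, 0, 0, 0, 0]
2 nonzero rows, so the 3 vectors span a space of dimension 2.
Since 2 < 3, the vectors are linearly dependent.

no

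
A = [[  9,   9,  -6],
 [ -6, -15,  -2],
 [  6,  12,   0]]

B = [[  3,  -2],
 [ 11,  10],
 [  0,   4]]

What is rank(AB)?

2

First compute AB:
[[126,  48],
 [-183, -146],
 [150, 108]]
Now row reduce the product.
R2 ← R2 + (61/42)·R1: [0, -534/7]
R3 ← R3 − (25/21)·R1: [0, 356/7]
R3 ← R3 + (2/3)·R2: [0, 0]
2 nonzero rows, so rank(AB) = 2.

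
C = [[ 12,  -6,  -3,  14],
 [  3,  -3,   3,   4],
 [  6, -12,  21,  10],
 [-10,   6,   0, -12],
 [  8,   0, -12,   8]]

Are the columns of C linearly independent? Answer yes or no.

no

Row reduce C to echelon form.
R2 ← R2 − (1/4)·R1: [0, -3/2, 15/4, 1/2]
R3 ← R3 − (1/2)·R1: [0, -9, 45/2, 3]
R4 ← R4 + (5/6)·R1: [0, 1, -5/2, -1/3]
R5 ← R5 − (2/3)·R1: [0, 4, -10, -4/3]
R3 ← R3 − (6)·R2: [0, 0, 0, 0]
R4 ← R4 + (2/3)·R2: [0, 0, 0, 0]
R5 ← R5 + (8/3)·R2: [0, 0, 0, 0]
2 pivots among 4 columns.
Only 2 < 4 pivot columns, so the columns are linearly dependent.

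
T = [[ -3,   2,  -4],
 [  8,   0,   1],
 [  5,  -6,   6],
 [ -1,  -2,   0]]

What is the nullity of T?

Row reduce to echelon form.
R2 ← R2 + (8/3)·R1: [0, 16/3, -29/3]
R3 ← R3 + (5/3)·R1: [0, -8/3, -2/3]
R4 ← R4 − (1/3)·R1: [0, -8/3, 4/3]
R3 ← R3 + (1/2)·R2: [0, 0, -11/2]
R4 ← R4 + (1/2)·R2: [0, 0, -7/2]
R4 ← R4 − (7/11)·R3: [0, 0, 0]
3 nonzero rows, so rank(T) = 3.
T has 3 columns; by rank–nullity, nullity = 3 − 3 = 0.

0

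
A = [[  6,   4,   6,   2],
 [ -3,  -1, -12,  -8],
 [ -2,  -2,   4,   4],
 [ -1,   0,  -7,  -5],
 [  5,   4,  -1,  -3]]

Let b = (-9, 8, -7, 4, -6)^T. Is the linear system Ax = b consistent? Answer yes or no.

Row reduce the augmented matrix [A | b].
R2 ← R2 + (1/2)·R1: [0, 1, -9, -7, 7/2]
R3 ← R3 + (1/3)·R1: [0, -2/3, 6, 14/3, -10]
R4 ← R4 + (1/6)·R1: [0, 2/3, -6, -14/3, 5/2]
R5 ← R5 − (5/6)·R1: [0, 2/3, -6, -14/3, 3/2]
R3 ← R3 + (2/3)·R2: [0, 0, 0, 0, -23/3]
R4 ← R4 − (2/3)·R2: [0, 0, 0, 0, 1/6]
R5 ← R5 − (2/3)·R2: [0, 0, 0, 0, -5/6]
R4 ← R4 + (1/46)·R3: [0, 0, 0, 0, 0]
R5 ← R5 − (5/46)·R3: [0, 0, 0, 0, 0]
The echelon form has 3 nonzero rows; the last pivot sits in the augmented column, so rank(A) = 2 but rank([A|b]) = 3.
Since the ranks differ, the system is inconsistent.

no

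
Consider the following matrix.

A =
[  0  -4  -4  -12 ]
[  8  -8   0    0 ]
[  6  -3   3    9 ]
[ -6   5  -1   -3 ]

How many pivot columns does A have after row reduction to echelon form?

2

Row reduce to echelon form.
Swap R1 ↔ R2
R3 ← R3 − (3/4)·R1: [0, 3, 3, 9]
R4 ← R4 + (3/4)·R1: [0, -1, -1, -3]
R3 ← R3 + (3/4)·R2: [0, 0, 0, 0]
R4 ← R4 − (1/4)·R2: [0, 0, 0, 0]
Echelon form has 2 nonzero rows, so rank(A) = 2.
Each nonzero row contributes one pivot column: 2 pivot columns.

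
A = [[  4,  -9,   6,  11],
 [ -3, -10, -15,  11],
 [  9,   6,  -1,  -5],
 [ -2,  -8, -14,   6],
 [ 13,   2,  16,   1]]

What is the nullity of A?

0

Row reduce to echelon form.
R2 ← R2 + (3/4)·R1: [0, -67/4, -21/2, 77/4]
R3 ← R3 − (9/4)·R1: [0, 105/4, -29/2, -119/4]
R4 ← R4 + (1/2)·R1: [0, -25/2, -11, 23/2]
R5 ← R5 − (13/4)·R1: [0, 125/4, -7/2, -139/4]
R3 ← R3 + (105/67)·R2: [0, 0, -2074/67, 28/67]
R4 ← R4 − (50/67)·R2: [0, 0, -212/67, -192/67]
R5 ← R5 + (125/67)·R2: [0, 0, -1547/67, 78/67]
R4 ← R4 − (106/1037)·R3: [0, 0, 0, -3016/1037]
R5 ← R5 − (91/122)·R3: [0, 0, 0, 52/61]
R5 ← R5 + (17/58)·R4: [0, 0, 0, 0]
4 nonzero rows, so rank(A) = 4.
A has 4 columns; by rank–nullity, nullity = 4 − 4 = 0.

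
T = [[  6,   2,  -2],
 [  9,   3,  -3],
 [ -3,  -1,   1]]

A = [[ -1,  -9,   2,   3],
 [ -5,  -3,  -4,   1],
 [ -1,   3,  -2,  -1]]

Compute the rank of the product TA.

1

First compute TA:
[[-14, -66,   8,  22],
 [-21, -99,  12,  33],
 [  7,  33,  -4, -11]]
Now row reduce the product.
R2 ← R2 − (3/2)·R1: [0, 0, 0, 0]
R3 ← R3 + (1/2)·R1: [0, 0, 0, 0]
1 nonzero row, so rank(TA) = 1.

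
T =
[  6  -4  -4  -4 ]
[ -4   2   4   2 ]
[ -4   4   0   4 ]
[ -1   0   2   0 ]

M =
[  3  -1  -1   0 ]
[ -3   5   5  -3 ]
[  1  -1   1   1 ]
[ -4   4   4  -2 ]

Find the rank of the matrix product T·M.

First compute TM:
[[ 42, -38, -46,  16],
 [-22,  18,  26,  -6],
 [-40,  40,  40, -20],
 [ -1,  -1,   3,   2]]
Now row reduce the product.
R2 ← R2 + (11/21)·R1: [0, -40/21, 40/21, 50/21]
R3 ← R3 + (20/21)·R1: [0, 80/21, -80/21, -100/21]
R4 ← R4 + (1/42)·R1: [0, -40/21, 40/21, 50/21]
R3 ← R3 + (2)·R2: [0, 0, 0, 0]
R4 ← R4 − R2: [0, 0, 0, 0]
2 nonzero rows, so rank(TM) = 2.

2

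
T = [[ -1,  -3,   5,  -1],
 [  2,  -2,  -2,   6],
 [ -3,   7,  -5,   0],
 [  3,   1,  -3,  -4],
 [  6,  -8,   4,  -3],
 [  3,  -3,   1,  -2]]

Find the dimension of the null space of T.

1

Row reduce to echelon form.
R2 ← R2 + (2)·R1: [0, -8, 8, 4]
R3 ← R3 − (3)·R1: [0, 16, -20, 3]
R4 ← R4 + (3)·R1: [0, -8, 12, -7]
R5 ← R5 + (6)·R1: [0, -26, 34, -9]
R6 ← R6 + (3)·R1: [0, -12, 16, -5]
R3 ← R3 + (2)·R2: [0, 0, -4, 11]
R4 ← R4 − R2: [0, 0, 4, -11]
R5 ← R5 − (13/4)·R2: [0, 0, 8, -22]
R6 ← R6 − (3/2)·R2: [0, 0, 4, -11]
R4 ← R4 + R3: [0, 0, 0, 0]
R5 ← R5 + (2)·R3: [0, 0, 0, 0]
R6 ← R6 + R3: [0, 0, 0, 0]
3 nonzero rows, so rank(T) = 3.
T has 4 columns; by rank–nullity, nullity = 4 − 3 = 1.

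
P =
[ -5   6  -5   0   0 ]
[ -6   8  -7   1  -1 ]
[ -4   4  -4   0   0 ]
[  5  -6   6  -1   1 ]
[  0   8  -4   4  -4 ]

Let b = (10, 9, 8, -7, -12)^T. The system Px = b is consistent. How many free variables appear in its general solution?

2

Row reduce the augmented matrix [P | b].
R2 ← R2 − (6/5)·R1: [0, 4/5, -1, 1, -1, -3]
R3 ← R3 − (4/5)·R1: [0, -4/5, 0, 0, 0, 0]
R4 ← R4 + R1: [0, 0, 1, -1, 1, 3]
R3 ← R3 + R2: [0, 0, -1, 1, -1, -3]
R5 ← R5 − (10)·R2: [0, 0, 6, -6, 6, 18]
R4 ← R4 + R3: [0, 0, 0, 0, 0, 0]
R5 ← R5 + (6)·R3: [0, 0, 0, 0, 0, 0]
The echelon form has 3 nonzero rows, and every pivot lies in the first 5 columns, so rank(P) = rank([P|b]) = 3.
The system is consistent.
Free variables = (unknowns) − (rank) = 5 − 3 = 2.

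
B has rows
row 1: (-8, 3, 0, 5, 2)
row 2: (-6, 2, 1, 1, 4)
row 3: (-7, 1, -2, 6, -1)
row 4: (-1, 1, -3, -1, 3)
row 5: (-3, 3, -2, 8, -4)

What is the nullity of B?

0

Row reduce to echelon form.
R2 ← R2 − (3/4)·R1: [0, -1/4, 1, -11/4, 5/2]
R3 ← R3 − (7/8)·R1: [0, -13/8, -2, 13/8, -11/4]
R4 ← R4 − (1/8)·R1: [0, 5/8, -3, -13/8, 11/4]
R5 ← R5 − (3/8)·R1: [0, 15/8, -2, 49/8, -19/4]
R3 ← R3 − (13/2)·R2: [0, 0, -17/2, 39/2, -19]
R4 ← R4 + (5/2)·R2: [0, 0, -1/2, -17/2, 9]
R5 ← R5 + (15/2)·R2: [0, 0, 11/2, -29/2, 14]
R4 ← R4 − (1/17)·R3: [0, 0, 0, -164/17, 172/17]
R5 ← R5 + (11/17)·R3: [0, 0, 0, -32/17, 29/17]
R5 ← R5 − (8/41)·R4: [0, 0, 0, 0, -11/41]
5 nonzero rows, so rank(B) = 5.
B has 5 columns; by rank–nullity, nullity = 5 − 5 = 0.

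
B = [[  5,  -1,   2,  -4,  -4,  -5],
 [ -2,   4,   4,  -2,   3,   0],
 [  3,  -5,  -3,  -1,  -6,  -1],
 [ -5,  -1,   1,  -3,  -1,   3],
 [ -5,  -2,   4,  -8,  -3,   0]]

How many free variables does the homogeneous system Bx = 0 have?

2

Row reduce to echelon form.
R2 ← R2 + (2/5)·R1: [0, 18/5, 24/5, -18/5, 7/5, -2]
R3 ← R3 − (3/5)·R1: [0, -22/5, -21/5, 7/5, -18/5, 2]
R4 ← R4 + R1: [0, -2, 3, -7, -5, -2]
R5 ← R5 + R1: [0, -3, 6, -12, -7, -5]
R3 ← R3 + (11/9)·R2: [0, 0, 5/3, -3, -17/9, -4/9]
R4 ← R4 + (5/9)·R2: [0, 0, 17/3, -9, -38/9, -28/9]
R5 ← R5 + (5/6)·R2: [0, 0, 10, -15, -35/6, -20/3]
R4 ← R4 − (17/5)·R3: [0, 0, 0, 6/5, 11/5, -8/5]
R5 ← R5 − (6)·R3: [0, 0, 0, 3, 11/2, -4]
R5 ← R5 − (5/2)·R4: [0, 0, 0, 0, 0, 0]
4 nonzero rows, so rank(B) = 4.
B has 6 columns; by rank–nullity, nullity = 6 − 4 = 2.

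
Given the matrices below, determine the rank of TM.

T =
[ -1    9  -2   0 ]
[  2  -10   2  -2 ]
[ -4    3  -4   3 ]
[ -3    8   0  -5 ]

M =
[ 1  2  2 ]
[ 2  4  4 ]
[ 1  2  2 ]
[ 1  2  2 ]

First compute TM:
[[ 15,  30,  30],
 [-18, -36, -36],
 [  1,   2,   2],
 [  8,  16,  16]]
Now row reduce the product.
R2 ← R2 + (6/5)·R1: [0, 0, 0]
R3 ← R3 − (1/15)·R1: [0, 0, 0]
R4 ← R4 − (8/15)·R1: [0, 0, 0]
1 nonzero row, so rank(TM) = 1.

1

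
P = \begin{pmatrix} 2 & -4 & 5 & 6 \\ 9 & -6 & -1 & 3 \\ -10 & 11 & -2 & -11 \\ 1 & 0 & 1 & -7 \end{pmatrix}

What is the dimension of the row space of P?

4

Row reduce to echelon form.
R2 ← R2 − (9/2)·R1: [0, 12, -47/2, -24]
R3 ← R3 + (5)·R1: [0, -9, 23, 19]
R4 ← R4 − (1/2)·R1: [0, 2, -3/2, -10]
R3 ← R3 + (3/4)·R2: [0, 0, 43/8, 1]
R4 ← R4 − (1/6)·R2: [0, 0, 29/12, -6]
R4 ← R4 − (58/129)·R3: [0, 0, 0, -832/129]
Echelon form has 4 nonzero rows, so rank(P) = 4.
The row space has dimension equal to the rank: 4.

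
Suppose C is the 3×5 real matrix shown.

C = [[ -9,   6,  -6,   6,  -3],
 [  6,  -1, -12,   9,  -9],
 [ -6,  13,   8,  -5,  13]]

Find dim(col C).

Row reduce to echelon form.
R2 ← R2 + (2/3)·R1: [0, 3, -16, 13, -11]
R3 ← R3 − (2/3)·R1: [0, 9, 12, -9, 15]
R3 ← R3 − (3)·R2: [0, 0, 60, -48, 48]
Echelon form has 3 nonzero rows, so rank(C) = 3.
The column space has dimension equal to the rank: 3.

3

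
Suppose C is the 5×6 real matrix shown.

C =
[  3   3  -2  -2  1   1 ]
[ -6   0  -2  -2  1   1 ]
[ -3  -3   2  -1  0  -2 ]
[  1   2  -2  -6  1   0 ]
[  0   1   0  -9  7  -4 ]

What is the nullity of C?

2

Row reduce to echelon form.
R2 ← R2 + (2)·R1: [0, 6, -6, -6, 3, 3]
R3 ← R3 + R1: [0, 0, 0, -3, 1, -1]
R4 ← R4 − (1/3)·R1: [0, 1, -4/3, -16/3, 2/3, -1/3]
R4 ← R4 − (1/6)·R2: [0, 0, -1/3, -13/3, 1/6, -5/6]
R5 ← R5 − (1/6)·R2: [0, 0, 1, -8, 13/2, -9/2]
Swap R3 ↔ R4
R5 ← R5 + (3)·R3: [0, 0, 0, -21, 7, -7]
R5 ← R5 − (7)·R4: [0, 0, 0, 0, 0, 0]
4 nonzero rows, so rank(C) = 4.
C has 6 columns; by rank–nullity, nullity = 6 − 4 = 2.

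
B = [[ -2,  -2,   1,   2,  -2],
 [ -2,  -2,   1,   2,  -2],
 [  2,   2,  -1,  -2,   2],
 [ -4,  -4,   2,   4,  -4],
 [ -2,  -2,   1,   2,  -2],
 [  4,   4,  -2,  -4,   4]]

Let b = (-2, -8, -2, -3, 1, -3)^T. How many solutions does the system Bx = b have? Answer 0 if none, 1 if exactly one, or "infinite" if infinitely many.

0

Row reduce the augmented matrix [B | b].
R2 ← R2 − R1: [0, 0, 0, 0, 0, -6]
R3 ← R3 + R1: [0, 0, 0, 0, 0, -4]
R4 ← R4 − (2)·R1: [0, 0, 0, 0, 0, 1]
R5 ← R5 − R1: [0, 0, 0, 0, 0, 3]
R6 ← R6 + (2)·R1: [0, 0, 0, 0, 0, -7]
R3 ← R3 − (2/3)·R2: [0, 0, 0, 0, 0, 0]
R4 ← R4 + (1/6)·R2: [0, 0, 0, 0, 0, 0]
R5 ← R5 + (1/2)·R2: [0, 0, 0, 0, 0, 0]
R6 ← R6 − (7/6)·R2: [0, 0, 0, 0, 0, 0]
The echelon form has 2 nonzero rows; the last pivot sits in the augmented column, so rank(B) = 1 but rank([B|b]) = 2.
Since the ranks differ, the system is inconsistent.
It has no solutions.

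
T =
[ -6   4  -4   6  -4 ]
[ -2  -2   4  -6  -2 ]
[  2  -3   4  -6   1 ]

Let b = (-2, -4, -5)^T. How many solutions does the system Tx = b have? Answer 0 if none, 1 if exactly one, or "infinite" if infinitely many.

0

Row reduce the augmented matrix [T | b].
R2 ← R2 − (1/3)·R1: [0, -10/3, 16/3, -8, -2/3, -10/3]
R3 ← R3 + (1/3)·R1: [0, -5/3, 8/3, -4, -1/3, -17/3]
R3 ← R3 − (1/2)·R2: [0, 0, 0, 0, 0, -4]
The echelon form has 3 nonzero rows; the last pivot sits in the augmented column, so rank(T) = 2 but rank([T|b]) = 3.
Since the ranks differ, the system is inconsistent.
It has no solutions.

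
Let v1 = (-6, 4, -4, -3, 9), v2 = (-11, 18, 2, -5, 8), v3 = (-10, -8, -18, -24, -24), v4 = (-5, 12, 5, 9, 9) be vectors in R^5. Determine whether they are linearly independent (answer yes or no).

Form the matrix with these vectors as rows and row reduce.
R2 ← R2 − (11/6)·R1: [0, 32/3, 28/3, 1/2, -17/2]
R3 ← R3 − (5/3)·R1: [0, -44/3, -34/3, -19, -39]
R4 ← R4 − (5/6)·R1: [0, 26/3, 25/3, 23/2, 3/2]
R3 ← R3 + (11/8)·R2: [0, 0, 3/2, -293/16, -811/16]
R4 ← R4 − (13/16)·R2: [0, 0, 3/4, 355/32, 269/32]
R4 ← R4 − (1/2)·R3: [0, 0, 0, 81/4, 135/4]
4 nonzero rows, so the 4 vectors span a space of dimension 4.
Since 4 = 4, the vectors are linearly independent.

yes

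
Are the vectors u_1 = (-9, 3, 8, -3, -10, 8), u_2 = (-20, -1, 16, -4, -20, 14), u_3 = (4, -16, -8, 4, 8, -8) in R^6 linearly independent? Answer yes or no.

yes

Form the matrix with these vectors as rows and row reduce.
R2 ← R2 − (20/9)·R1: [0, -23/3, -16/9, 8/3, 20/9, -34/9]
R3 ← R3 + (4/9)·R1: [0, -44/3, -40/9, 8/3, 32/9, -40/9]
R3 ← R3 − (44/23)·R2: [0, 0, -24/23, -56/23, -16/23, 64/23]
3 nonzero rows, so the 3 vectors span a space of dimension 3.
Since 3 = 3, the vectors are linearly independent.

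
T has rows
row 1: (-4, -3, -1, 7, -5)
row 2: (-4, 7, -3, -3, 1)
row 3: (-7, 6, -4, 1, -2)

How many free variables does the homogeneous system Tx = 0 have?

Row reduce to echelon form.
R2 ← R2 − R1: [0, 10, -2, -10, 6]
R3 ← R3 − (7/4)·R1: [0, 45/4, -9/4, -45/4, 27/4]
R3 ← R3 − (9/8)·R2: [0, 0, 0, 0, 0]
2 nonzero rows, so rank(T) = 2.
T has 5 columns; by rank–nullity, nullity = 5 − 2 = 3.

3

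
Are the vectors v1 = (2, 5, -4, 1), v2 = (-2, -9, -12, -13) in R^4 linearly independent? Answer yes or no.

Form the matrix with these vectors as rows and row reduce.
R2 ← R2 + R1: [0, -4, -16, -12]
2 nonzero rows, so the 2 vectors span a space of dimension 2.
Since 2 = 2, the vectors are linearly independent.

yes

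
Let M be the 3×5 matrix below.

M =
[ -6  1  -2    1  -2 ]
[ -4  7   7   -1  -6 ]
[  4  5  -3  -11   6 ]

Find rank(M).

3

Row reduce to echelon form.
R2 ← R2 − (2/3)·R1: [0, 19/3, 25/3, -5/3, -14/3]
R3 ← R3 + (2/3)·R1: [0, 17/3, -13/3, -31/3, 14/3]
R3 ← R3 − (17/19)·R2: [0, 0, -224/19, -168/19, 168/19]
Echelon form has 3 nonzero rows, so rank(M) = 3.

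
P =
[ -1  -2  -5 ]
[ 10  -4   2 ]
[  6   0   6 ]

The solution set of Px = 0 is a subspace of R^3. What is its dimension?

Row reduce to echelon form.
R2 ← R2 + (10)·R1: [0, -24, -48]
R3 ← R3 + (6)·R1: [0, -12, -24]
R3 ← R3 − (1/2)·R2: [0, 0, 0]
2 nonzero rows, so rank(P) = 2.
P has 3 columns; by rank–nullity, nullity = 3 − 2 = 1.

1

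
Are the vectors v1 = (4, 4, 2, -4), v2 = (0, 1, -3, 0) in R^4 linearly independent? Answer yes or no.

yes

Form the matrix with these vectors as rows and row reduce.
2 nonzero rows, so the 2 vectors span a space of dimension 2.
Since 2 = 2, the vectors are linearly independent.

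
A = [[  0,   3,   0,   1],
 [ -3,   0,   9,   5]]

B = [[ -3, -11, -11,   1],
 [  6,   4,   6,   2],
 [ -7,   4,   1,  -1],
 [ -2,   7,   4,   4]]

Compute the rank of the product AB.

2

First compute AB:
[[ 16,  19,  22,  10],
 [-64, 104,  62,   8]]
Now row reduce the product.
R2 ← R2 + (4)·R1: [0, 180, 150, 48]
2 nonzero rows, so rank(AB) = 2.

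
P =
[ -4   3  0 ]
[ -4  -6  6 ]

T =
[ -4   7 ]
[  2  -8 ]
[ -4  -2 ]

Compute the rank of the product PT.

First compute PT:
[[ 22, -52],
 [-20,   8]]
Now row reduce the product.
R2 ← R2 + (10/11)·R1: [0, -432/11]
2 nonzero rows, so rank(PT) = 2.

2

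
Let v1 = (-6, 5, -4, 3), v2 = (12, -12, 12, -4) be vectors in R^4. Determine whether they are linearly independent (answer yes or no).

Form the matrix with these vectors as rows and row reduce.
R2 ← R2 + (2)·R1: [0, -2, 4, 2]
2 nonzero rows, so the 2 vectors span a space of dimension 2.
Since 2 = 2, the vectors are linearly independent.

yes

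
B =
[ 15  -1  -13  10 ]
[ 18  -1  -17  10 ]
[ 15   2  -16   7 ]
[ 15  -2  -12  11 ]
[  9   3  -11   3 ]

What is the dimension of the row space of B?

3

Row reduce to echelon form.
R2 ← R2 − (6/5)·R1: [0, 1/5, -7/5, -2]
R3 ← R3 − R1: [0, 3, -3, -3]
R4 ← R4 − R1: [0, -1, 1, 1]
R5 ← R5 − (3/5)·R1: [0, 18/5, -16/5, -3]
R3 ← R3 − (15)·R2: [0, 0, 18, 27]
R4 ← R4 + (5)·R2: [0, 0, -6, -9]
R5 ← R5 − (18)·R2: [0, 0, 22, 33]
R4 ← R4 + (1/3)·R3: [0, 0, 0, 0]
R5 ← R5 − (11/9)·R3: [0, 0, 0, 0]
Echelon form has 3 nonzero rows, so rank(B) = 3.
The row space has dimension equal to the rank: 3.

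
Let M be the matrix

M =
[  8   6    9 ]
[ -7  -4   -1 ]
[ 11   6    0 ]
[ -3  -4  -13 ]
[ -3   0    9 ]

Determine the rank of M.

Row reduce to echelon form.
R2 ← R2 + (7/8)·R1: [0, 5/4, 55/8]
R3 ← R3 − (11/8)·R1: [0, -9/4, -99/8]
R4 ← R4 + (3/8)·R1: [0, -7/4, -77/8]
R5 ← R5 + (3/8)·R1: [0, 9/4, 99/8]
R3 ← R3 + (9/5)·R2: [0, 0, 0]
R4 ← R4 + (7/5)·R2: [0, 0, 0]
R5 ← R5 − (9/5)·R2: [0, 0, 0]
Echelon form has 2 nonzero rows, so rank(M) = 2.

2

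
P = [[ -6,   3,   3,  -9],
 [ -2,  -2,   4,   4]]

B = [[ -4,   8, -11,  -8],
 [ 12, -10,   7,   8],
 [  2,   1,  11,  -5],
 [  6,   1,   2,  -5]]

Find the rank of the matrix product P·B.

First compute PB:
[[ 12, -84, 102, 102],
 [ 16,  12,  60, -40]]
Now row reduce the product.
R2 ← R2 − (4/3)·R1: [0, 124, -76, -176]
2 nonzero rows, so rank(PB) = 2.

2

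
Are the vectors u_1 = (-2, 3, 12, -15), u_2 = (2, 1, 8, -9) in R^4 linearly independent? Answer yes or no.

yes

Form the matrix with these vectors as rows and row reduce.
R2 ← R2 + R1: [0, 4, 20, -24]
2 nonzero rows, so the 2 vectors span a space of dimension 2.
Since 2 = 2, the vectors are linearly independent.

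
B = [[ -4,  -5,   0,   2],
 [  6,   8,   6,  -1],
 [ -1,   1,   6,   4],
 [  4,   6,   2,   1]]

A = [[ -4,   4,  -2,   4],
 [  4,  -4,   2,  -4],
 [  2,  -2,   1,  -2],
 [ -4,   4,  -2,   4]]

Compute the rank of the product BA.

First compute BA:
[[-12,  12,  -6,  12],
 [ 24, -24,  12, -24],
 [  4,  -4,   2,  -4],
 [  8,  -8,   4,  -8]]
Now row reduce the product.
R2 ← R2 + (2)·R1: [0, 0, 0, 0]
R3 ← R3 + (1/3)·R1: [0, 0, 0, 0]
R4 ← R4 + (2/3)·R1: [0, 0, 0, 0]
1 nonzero row, so rank(BA) = 1.

1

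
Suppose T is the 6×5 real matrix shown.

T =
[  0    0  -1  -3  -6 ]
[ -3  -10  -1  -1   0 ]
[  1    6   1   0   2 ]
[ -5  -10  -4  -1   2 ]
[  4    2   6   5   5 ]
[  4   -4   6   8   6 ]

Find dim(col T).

Row reduce to echelon form.
Swap R1 ↔ R2
R3 ← R3 + (1/3)·R1: [0, 8/3, 2/3, -1/3, 2]
R4 ← R4 − (5/3)·R1: [0, 20/3, -7/3, 2/3, 2]
R5 ← R5 + (4/3)·R1: [0, -34/3, 14/3, 11/3, 5]
R6 ← R6 + (4/3)·R1: [0, -52/3, 14/3, 20/3, 6]
Swap R2 ↔ R3
R4 ← R4 − (5/2)·R2: [0, 0, -4, 3/2, -3]
R5 ← R5 + (17/4)·R2: [0, 0, 15/2, 9/4, 27/2]
R6 ← R6 + (13/2)·R2: [0, 0, 9, 9/2, 19]
R4 ← R4 − (4)·R3: [0, 0, 0, 27/2, 21]
R5 ← R5 + (15/2)·R3: [0, 0, 0, -81/4, -63/2]
R6 ← R6 + (9)·R3: [0, 0, 0, -45/2, -35]
R5 ← R5 + (3/2)·R4: [0, 0, 0, 0, 0]
R6 ← R6 + (5/3)·R4: [0, 0, 0, 0, 0]
Echelon form has 4 nonzero rows, so rank(T) = 4.
The column space has dimension equal to the rank: 4.

4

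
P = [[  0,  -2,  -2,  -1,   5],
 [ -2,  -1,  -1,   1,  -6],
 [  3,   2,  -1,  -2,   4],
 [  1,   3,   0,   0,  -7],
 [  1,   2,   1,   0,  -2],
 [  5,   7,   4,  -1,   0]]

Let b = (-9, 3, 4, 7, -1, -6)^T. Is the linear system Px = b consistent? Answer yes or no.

no

Row reduce the augmented matrix [P | b].
Swap R1 ↔ R2
R3 ← R3 + (3/2)·R1: [0, 1/2, -5/2, -1/2, -5, 17/2]
R4 ← R4 + (1/2)·R1: [0, 5/2, -1/2, 1/2, -10, 17/2]
R5 ← R5 + (1/2)·R1: [0, 3/2, 1/2, 1/2, -5, 1/2]
R6 ← R6 + (5/2)·R1: [0, 9/2, 3/2, 3/2, -15, 3/2]
R3 ← R3 + (1/4)·R2: [0, 0, -3, -3/4, -15/4, 25/4]
R4 ← R4 + (5/4)·R2: [0, 0, -3, -3/4, -15/4, -11/4]
R5 ← R5 + (3/4)·R2: [0, 0, -1, -1/4, -5/4, -25/4]
R6 ← R6 + (9/4)·R2: [0, 0, -3, -3/4, -15/4, -75/4]
R4 ← R4 − R3: [0, 0, 0, 0, 0, -9]
R5 ← R5 − (1/3)·R3: [0, 0, 0, 0, 0, -25/3]
R6 ← R6 − R3: [0, 0, 0, 0, 0, -25]
R5 ← R5 − (25/27)·R4: [0, 0, 0, 0, 0, 0]
R6 ← R6 − (25/9)·R4: [0, 0, 0, 0, 0, 0]
The echelon form has 4 nonzero rows; the last pivot sits in the augmented column, so rank(P) = 3 but rank([P|b]) = 4.
Since the ranks differ, the system is inconsistent.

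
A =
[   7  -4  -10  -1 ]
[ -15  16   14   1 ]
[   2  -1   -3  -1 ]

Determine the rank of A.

Row reduce to echelon form.
R2 ← R2 + (15/7)·R1: [0, 52/7, -52/7, -8/7]
R3 ← R3 − (2/7)·R1: [0, 1/7, -1/7, -5/7]
R3 ← R3 − (1/52)·R2: [0, 0, 0, -9/13]
Echelon form has 3 nonzero rows, so rank(A) = 3.

3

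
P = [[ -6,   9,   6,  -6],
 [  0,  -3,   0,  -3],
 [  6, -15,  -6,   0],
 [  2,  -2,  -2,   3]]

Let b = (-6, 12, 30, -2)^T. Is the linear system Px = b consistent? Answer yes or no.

yes

Row reduce the augmented matrix [P | b].
R3 ← R3 + R1: [0, -6, 0, -6, 24]
R4 ← R4 + (1/3)·R1: [0, 1, 0, 1, -4]
R3 ← R3 − (2)·R2: [0, 0, 0, 0, 0]
R4 ← R4 + (1/3)·R2: [0, 0, 0, 0, 0]
The echelon form has 2 nonzero rows, and every pivot lies in the first 4 columns, so rank(P) = rank([P|b]) = 2.
The system is consistent.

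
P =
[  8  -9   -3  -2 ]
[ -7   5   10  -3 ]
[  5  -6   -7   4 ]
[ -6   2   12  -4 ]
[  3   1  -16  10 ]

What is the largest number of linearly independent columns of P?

3

Row reduce to echelon form.
R2 ← R2 + (7/8)·R1: [0, -23/8, 59/8, -19/4]
R3 ← R3 − (5/8)·R1: [0, -3/8, -41/8, 21/4]
R4 ← R4 + (3/4)·R1: [0, -19/4, 39/4, -11/2]
R5 ← R5 − (3/8)·R1: [0, 35/8, -119/8, 43/4]
R3 ← R3 − (3/23)·R2: [0, 0, -140/23, 135/23]
R4 ← R4 − (38/23)·R2: [0, 0, -56/23, 54/23]
R5 ← R5 + (35/23)·R2: [0, 0, -84/23, 81/23]
R4 ← R4 − (2/5)·R3: [0, 0, 0, 0]
R5 ← R5 − (3/5)·R3: [0, 0, 0, 0]
Echelon form has 3 nonzero rows, so rank(P) = 3.
The rank gives the maximum number of linearly independent columns: 3.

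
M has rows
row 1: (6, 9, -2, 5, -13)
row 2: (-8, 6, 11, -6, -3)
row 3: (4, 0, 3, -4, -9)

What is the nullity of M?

Row reduce to echelon form.
R2 ← R2 + (4/3)·R1: [0, 18, 25/3, 2/3, -61/3]
R3 ← R3 − (2/3)·R1: [0, -6, 13/3, -22/3, -1/3]
R3 ← R3 + (1/3)·R2: [0, 0, 64/9, -64/9, -64/9]
3 nonzero rows, so rank(M) = 3.
M has 5 columns; by rank–nullity, nullity = 5 − 3 = 2.

2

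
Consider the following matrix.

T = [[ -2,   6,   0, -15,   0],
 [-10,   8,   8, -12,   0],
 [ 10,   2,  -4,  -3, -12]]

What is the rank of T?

3

Row reduce to echelon form.
R2 ← R2 − (5)·R1: [0, -22, 8, 63, 0]
R3 ← R3 + (5)·R1: [0, 32, -4, -78, -12]
R3 ← R3 + (16/11)·R2: [0, 0, 84/11, 150/11, -12]
Echelon form has 3 nonzero rows, so rank(T) = 3.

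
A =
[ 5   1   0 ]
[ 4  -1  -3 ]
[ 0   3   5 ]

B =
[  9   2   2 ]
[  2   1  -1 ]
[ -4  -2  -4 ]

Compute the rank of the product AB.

2

First compute AB:
[[ 47,  11,   9],
 [ 46,  13,  21],
 [-14,  -7, -23]]
Now row reduce the product.
R2 ← R2 − (46/47)·R1: [0, 105/47, 573/47]
R3 ← R3 + (14/47)·R1: [0, -175/47, -955/47]
R3 ← R3 + (5/3)·R2: [0, 0, 0]
2 nonzero rows, so rank(AB) = 2.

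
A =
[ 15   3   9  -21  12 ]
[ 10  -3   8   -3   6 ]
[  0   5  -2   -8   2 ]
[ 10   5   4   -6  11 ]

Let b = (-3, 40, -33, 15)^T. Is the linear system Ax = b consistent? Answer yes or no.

yes

Row reduce the augmented matrix [A | b].
R2 ← R2 − (2/3)·R1: [0, -5, 2, 11, -2, 42]
R4 ← R4 − (2/3)·R1: [0, 3, -2, 8, 3, 17]
R3 ← R3 + R2: [0, 0, 0, 3, 0, 9]
R4 ← R4 + (3/5)·R2: [0, 0, -4/5, 73/5, 9/5, 211/5]
Swap R3 ↔ R4
The echelon form has 4 nonzero rows, and every pivot lies in the first 5 columns, so rank(A) = rank([A|b]) = 4.
The system is consistent.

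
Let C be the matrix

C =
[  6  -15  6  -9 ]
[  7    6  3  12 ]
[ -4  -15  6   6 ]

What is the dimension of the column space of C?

3

Row reduce to echelon form.
R2 ← R2 − (7/6)·R1: [0, 47/2, -4, 45/2]
R3 ← R3 + (2/3)·R1: [0, -25, 10, 0]
R3 ← R3 + (50/47)·R2: [0, 0, 270/47, 1125/47]
Echelon form has 3 nonzero rows, so rank(C) = 3.
The column space has dimension equal to the rank: 3.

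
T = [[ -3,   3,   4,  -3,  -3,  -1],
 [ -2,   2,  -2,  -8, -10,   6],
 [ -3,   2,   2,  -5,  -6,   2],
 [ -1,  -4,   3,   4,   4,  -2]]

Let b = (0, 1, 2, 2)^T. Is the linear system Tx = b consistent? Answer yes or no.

Row reduce the augmented matrix [T | b].
R2 ← R2 − (2/3)·R1: [0, 0, -14/3, -6, -8, 20/3, 1]
R3 ← R3 − R1: [0, -1, -2, -2, -3, 3, 2]
R4 ← R4 − (1/3)·R1: [0, -5, 5/3, 5, 5, -5/3, 2]
Swap R2 ↔ R3
R4 ← R4 − (5)·R2: [0, 0, 35/3, 15, 20, -50/3, -8]
R4 ← R4 + (5/2)·R3: [0, 0, 0, 0, 0, 0, -11/2]
The echelon form has 4 nonzero rows; the last pivot sits in the augmented column, so rank(T) = 3 but rank([T|b]) = 4.
Since the ranks differ, the system is inconsistent.

no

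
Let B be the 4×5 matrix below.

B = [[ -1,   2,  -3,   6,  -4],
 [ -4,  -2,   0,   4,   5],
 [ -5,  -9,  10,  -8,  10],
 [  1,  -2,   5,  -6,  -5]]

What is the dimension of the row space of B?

3

Row reduce to echelon form.
R2 ← R2 − (4)·R1: [0, -10, 12, -20, 21]
R3 ← R3 − (5)·R1: [0, -19, 25, -38, 30]
R4 ← R4 + R1: [0, 0, 2, 0, -9]
R3 ← R3 − (19/10)·R2: [0, 0, 11/5, 0, -99/10]
R4 ← R4 − (10/11)·R3: [0, 0, 0, 0, 0]
Echelon form has 3 nonzero rows, so rank(B) = 3.
The row space has dimension equal to the rank: 3.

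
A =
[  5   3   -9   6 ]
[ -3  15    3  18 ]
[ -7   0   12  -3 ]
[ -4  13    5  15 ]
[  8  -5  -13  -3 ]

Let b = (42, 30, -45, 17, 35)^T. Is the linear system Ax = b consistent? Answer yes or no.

yes

Row reduce the augmented matrix [A | b].
R2 ← R2 + (3/5)·R1: [0, 84/5, -12/5, 108/5, 276/5]
R3 ← R3 + (7/5)·R1: [0, 21/5, -3/5, 27/5, 69/5]
R4 ← R4 + (4/5)·R1: [0, 77/5, -11/5, 99/5, 253/5]
R5 ← R5 − (8/5)·R1: [0, -49/5, 7/5, -63/5, -161/5]
R3 ← R3 − (1/4)·R2: [0, 0, 0, 0, 0]
R4 ← R4 − (11/12)·R2: [0, 0, 0, 0, 0]
R5 ← R5 + (7/12)·R2: [0, 0, 0, 0, 0]
The echelon form has 2 nonzero rows, and every pivot lies in the first 4 columns, so rank(A) = rank([A|b]) = 2.
The system is consistent.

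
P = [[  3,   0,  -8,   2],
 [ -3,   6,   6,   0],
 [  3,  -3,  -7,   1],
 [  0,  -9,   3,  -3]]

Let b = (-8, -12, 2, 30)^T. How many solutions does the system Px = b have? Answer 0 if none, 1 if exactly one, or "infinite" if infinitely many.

infinite

Row reduce the augmented matrix [P | b].
R2 ← R2 + R1: [0, 6, -2, 2, -20]
R3 ← R3 − R1: [0, -3, 1, -1, 10]
R3 ← R3 + (1/2)·R2: [0, 0, 0, 0, 0]
R4 ← R4 + (3/2)·R2: [0, 0, 0, 0, 0]
The echelon form has 2 nonzero rows, and every pivot lies in the first 4 columns, so rank(P) = rank([P|b]) = 2.
The system is consistent.
rank = 2 < 4 unknowns, so there are infinitely many solutions.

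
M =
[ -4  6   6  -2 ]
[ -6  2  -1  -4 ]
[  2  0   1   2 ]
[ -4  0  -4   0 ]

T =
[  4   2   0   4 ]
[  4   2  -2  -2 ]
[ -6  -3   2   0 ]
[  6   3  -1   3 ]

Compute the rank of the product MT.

2

First compute MT:
[[-40, -20,   2, -34],
 [-34, -17,  -2, -40],
 [ 14,   7,   0,  14],
 [  8,   4,  -8, -16]]
Now row reduce the product.
R2 ← R2 − (17/20)·R1: [0, 0, -37/10, -111/10]
R3 ← R3 + (7/20)·R1: [0, 0, 7/10, 21/10]
R4 ← R4 + (1/5)·R1: [0, 0, -38/5, -114/5]
R3 ← R3 + (7/37)·R2: [0, 0, 0, 0]
R4 ← R4 − (76/37)·R2: [0, 0, 0, 0]
2 nonzero rows, so rank(MT) = 2.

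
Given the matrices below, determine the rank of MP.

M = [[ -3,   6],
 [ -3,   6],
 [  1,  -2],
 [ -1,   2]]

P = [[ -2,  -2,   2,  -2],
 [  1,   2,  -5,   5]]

First compute MP:
[[ 12,  18, -36,  36],
 [ 12,  18, -36,  36],
 [ -4,  -6,  12, -12],
 [  4,   6, -12,  12]]
Now row reduce the product.
R2 ← R2 − R1: [0, 0, 0, 0]
R3 ← R3 + (1/3)·R1: [0, 0, 0, 0]
R4 ← R4 − (1/3)·R1: [0, 0, 0, 0]
1 nonzero row, so rank(MP) = 1.

1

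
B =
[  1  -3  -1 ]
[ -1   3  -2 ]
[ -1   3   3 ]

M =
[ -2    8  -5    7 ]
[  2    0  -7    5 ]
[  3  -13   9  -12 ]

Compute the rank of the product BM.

First compute BM:
[[-11,  21,   7,   4],
 [  2,  18, -34,  32],
 [ 17, -47,  11, -28]]
Now row reduce the product.
R2 ← R2 + (2/11)·R1: [0, 240/11, -360/11, 360/11]
R3 ← R3 + (17/11)·R1: [0, -160/11, 240/11, -240/11]
R3 ← R3 + (2/3)·R2: [0, 0, 0, 0]
2 nonzero rows, so rank(BM) = 2.

2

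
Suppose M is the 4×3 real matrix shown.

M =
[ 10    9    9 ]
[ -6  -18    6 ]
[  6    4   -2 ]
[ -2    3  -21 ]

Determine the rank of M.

3

Row reduce to echelon form.
R2 ← R2 + (3/5)·R1: [0, -63/5, 57/5]
R3 ← R3 − (3/5)·R1: [0, -7/5, -37/5]
R4 ← R4 + (1/5)·R1: [0, 24/5, -96/5]
R3 ← R3 − (1/9)·R2: [0, 0, -26/3]
R4 ← R4 + (8/21)·R2: [0, 0, -104/7]
R4 ← R4 − (12/7)·R3: [0, 0, 0]
Echelon form has 3 nonzero rows, so rank(M) = 3.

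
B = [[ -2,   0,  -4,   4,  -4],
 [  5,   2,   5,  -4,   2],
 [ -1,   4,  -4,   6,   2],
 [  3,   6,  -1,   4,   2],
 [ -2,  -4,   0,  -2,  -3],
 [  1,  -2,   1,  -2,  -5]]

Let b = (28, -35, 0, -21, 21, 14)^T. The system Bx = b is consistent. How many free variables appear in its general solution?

2

Row reduce the augmented matrix [B | b].
R2 ← R2 + (5/2)·R1: [0, 2, -5, 6, -8, 35]
R3 ← R3 − (1/2)·R1: [0, 4, -2, 4, 4, -14]
R4 ← R4 + (3/2)·R1: [0, 6, -7, 10, -4, 21]
R5 ← R5 − R1: [0, -4, 4, -6, 1, -7]
R6 ← R6 + (1/2)·R1: [0, -2, -1, 0, -7, 28]
R3 ← R3 − (2)·R2: [0, 0, 8, -8, 20, -84]
R4 ← R4 − (3)·R2: [0, 0, 8, -8, 20, -84]
R5 ← R5 + (2)·R2: [0, 0, -6, 6, -15, 63]
R6 ← R6 + R2: [0, 0, -6, 6, -15, 63]
R4 ← R4 − R3: [0, 0, 0, 0, 0, 0]
R5 ← R5 + (3/4)·R3: [0, 0, 0, 0, 0, 0]
R6 ← R6 + (3/4)·R3: [0, 0, 0, 0, 0, 0]
The echelon form has 3 nonzero rows, and every pivot lies in the first 5 columns, so rank(B) = rank([B|b]) = 3.
The system is consistent.
Free variables = (unknowns) − (rank) = 5 − 3 = 2.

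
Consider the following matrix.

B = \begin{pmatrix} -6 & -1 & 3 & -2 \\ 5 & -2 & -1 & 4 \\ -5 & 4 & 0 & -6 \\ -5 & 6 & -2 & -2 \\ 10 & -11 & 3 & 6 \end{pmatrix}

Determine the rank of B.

3

Row reduce to echelon form.
R2 ← R2 + (5/6)·R1: [0, -17/6, 3/2, 7/3]
R3 ← R3 − (5/6)·R1: [0, 29/6, -5/2, -13/3]
R4 ← R4 − (5/6)·R1: [0, 41/6, -9/2, -1/3]
R5 ← R5 + (5/3)·R1: [0, -38/3, 8, 8/3]
R3 ← R3 + (29/17)·R2: [0, 0, 1/17, -6/17]
R4 ← R4 + (41/17)·R2: [0, 0, -15/17, 90/17]
R5 ← R5 − (76/17)·R2: [0, 0, 22/17, -132/17]
R4 ← R4 + (15)·R3: [0, 0, 0, 0]
R5 ← R5 − (22)·R3: [0, 0, 0, 0]
Echelon form has 3 nonzero rows, so rank(B) = 3.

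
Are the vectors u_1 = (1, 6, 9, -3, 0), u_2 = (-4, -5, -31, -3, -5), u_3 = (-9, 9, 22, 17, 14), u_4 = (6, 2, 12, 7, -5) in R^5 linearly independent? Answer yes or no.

Form the matrix with these vectors as rows and row reduce.
R2 ← R2 + (4)·R1: [0, 19, 5, -15, -5]
R3 ← R3 + (9)·R1: [0, 63, 103, -10, 14]
R4 ← R4 − (6)·R1: [0, -34, -42, 25, -5]
R3 ← R3 − (63/19)·R2: [0, 0, 1642/19, 755/19, 581/19]
R4 ← R4 + (34/19)·R2: [0, 0, -628/19, -35/19, -265/19]
R4 ← R4 + (314/821)·R3: [0, 0, 0, 10965/821, -1849/821]
4 nonzero rows, so the 4 vectors span a space of dimension 4.
Since 4 = 4, the vectors are linearly independent.

yes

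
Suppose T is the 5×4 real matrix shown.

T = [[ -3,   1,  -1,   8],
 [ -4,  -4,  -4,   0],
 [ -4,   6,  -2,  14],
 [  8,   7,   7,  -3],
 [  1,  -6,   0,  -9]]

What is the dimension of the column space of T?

Row reduce to echelon form.
R2 ← R2 − (4/3)·R1: [0, -16/3, -8/3, -32/3]
R3 ← R3 − (4/3)·R1: [0, 14/3, -2/3, 10/3]
R4 ← R4 + (8/3)·R1: [0, 29/3, 13/3, 55/3]
R5 ← R5 + (1/3)·R1: [0, -17/3, -1/3, -19/3]
R3 ← R3 + (7/8)·R2: [0, 0, -3, -6]
R4 ← R4 + (29/16)·R2: [0, 0, -1/2, -1]
R5 ← R5 − (17/16)·R2: [0, 0, 5/2, 5]
R4 ← R4 − (1/6)·R3: [0, 0, 0, 0]
R5 ← R5 + (5/6)·R3: [0, 0, 0, 0]
Echelon form has 3 nonzero rows, so rank(T) = 3.
The column space has dimension equal to the rank: 3.

3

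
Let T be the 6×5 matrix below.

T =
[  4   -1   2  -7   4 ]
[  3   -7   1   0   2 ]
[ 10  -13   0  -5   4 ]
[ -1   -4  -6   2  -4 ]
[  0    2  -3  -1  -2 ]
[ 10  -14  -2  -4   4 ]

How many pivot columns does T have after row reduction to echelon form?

5

Row reduce to echelon form.
R2 ← R2 − (3/4)·R1: [0, -25/4, -1/2, 21/4, -1]
R3 ← R3 − (5/2)·R1: [0, -21/2, -5, 25/2, -6]
R4 ← R4 + (1/4)·R1: [0, -17/4, -11/2, 1/4, -3]
R6 ← R6 − (5/2)·R1: [0, -23/2, -7, 27/2, -6]
R3 ← R3 − (42/25)·R2: [0, 0, -104/25, 92/25, -108/25]
R4 ← R4 − (17/25)·R2: [0, 0, -129/25, -83/25, -58/25]
R5 ← R5 + (8/25)·R2: [0, 0, -79/25, 17/25, -58/25]
R6 ← R6 − (46/25)·R2: [0, 0, -152/25, 96/25, -104/25]
R4 ← R4 − (129/104)·R3: [0, 0, 0, -205/26, 79/26]
R5 ← R5 − (79/104)·R3: [0, 0, 0, -55/26, 25/26]
R6 ← R6 − (19/13)·R3: [0, 0, 0, -20/13, 28/13]
R5 ← R5 − (11/41)·R4: [0, 0, 0, 0, 6/41]
R6 ← R6 − (8/41)·R4: [0, 0, 0, 0, 64/41]
R6 ← R6 − (32/3)·R5: [0, 0, 0, 0, 0]
Echelon form has 5 nonzero rows, so rank(T) = 5.
Each nonzero row contributes one pivot column: 5 pivot columns.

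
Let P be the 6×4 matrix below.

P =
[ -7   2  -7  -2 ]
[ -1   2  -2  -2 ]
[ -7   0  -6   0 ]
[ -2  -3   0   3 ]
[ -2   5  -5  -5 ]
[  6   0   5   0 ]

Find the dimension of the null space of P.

Row reduce to echelon form.
R2 ← R2 − (1/7)·R1: [0, 12/7, -1, -12/7]
R3 ← R3 − R1: [0, -2, 1, 2]
R4 ← R4 − (2/7)·R1: [0, -25/7, 2, 25/7]
R5 ← R5 − (2/7)·R1: [0, 31/7, -3, -31/7]
R6 ← R6 + (6/7)·R1: [0, 12/7, -1, -12/7]
R3 ← R3 + (7/6)·R2: [0, 0, -1/6, 0]
R4 ← R4 + (25/12)·R2: [0, 0, -1/12, 0]
R5 ← R5 − (31/12)·R2: [0, 0, -5/12, 0]
R6 ← R6 − R2: [0, 0, 0, 0]
R4 ← R4 − (1/2)·R3: [0, 0, 0, 0]
R5 ← R5 − (5/2)·R3: [0, 0, 0, 0]
3 nonzero rows, so rank(P) = 3.
P has 4 columns; by rank–nullity, nullity = 4 − 3 = 1.

1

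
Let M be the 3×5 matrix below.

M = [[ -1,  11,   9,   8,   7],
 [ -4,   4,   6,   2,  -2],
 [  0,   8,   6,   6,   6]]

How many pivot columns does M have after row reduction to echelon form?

Row reduce to echelon form.
R2 ← R2 − (4)·R1: [0, -40, -30, -30, -30]
R3 ← R3 + (1/5)·R2: [0, 0, 0, 0, 0]
Echelon form has 2 nonzero rows, so rank(M) = 2.
Each nonzero row contributes one pivot column: 2 pivot columns.

2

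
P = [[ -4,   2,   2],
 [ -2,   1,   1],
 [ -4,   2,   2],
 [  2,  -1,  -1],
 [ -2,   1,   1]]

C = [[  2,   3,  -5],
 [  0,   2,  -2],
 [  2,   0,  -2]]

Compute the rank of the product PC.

1

First compute PC:
[[ -4,  -8,  12],
 [ -2,  -4,   6],
 [ -4,  -8,  12],
 [  2,   4,  -6],
 [ -2,  -4,   6]]
Now row reduce the product.
R2 ← R2 − (1/2)·R1: [0, 0, 0]
R3 ← R3 − R1: [0, 0, 0]
R4 ← R4 + (1/2)·R1: [0, 0, 0]
R5 ← R5 − (1/2)·R1: [0, 0, 0]
1 nonzero row, so rank(PC) = 1.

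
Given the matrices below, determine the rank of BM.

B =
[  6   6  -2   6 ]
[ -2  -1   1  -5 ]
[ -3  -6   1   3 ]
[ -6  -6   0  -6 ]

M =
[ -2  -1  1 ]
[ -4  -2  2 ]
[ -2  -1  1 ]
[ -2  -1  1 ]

First compute BM:
[[-44, -22,  22],
 [ 16,   8,  -8],
 [ 22,  11, -11],
 [ 48,  24, -24]]
Now row reduce the product.
R2 ← R2 + (4/11)·R1: [0, 0, 0]
R3 ← R3 + (1/2)·R1: [0, 0, 0]
R4 ← R4 + (12/11)·R1: [0, 0, 0]
1 nonzero row, so rank(BM) = 1.

1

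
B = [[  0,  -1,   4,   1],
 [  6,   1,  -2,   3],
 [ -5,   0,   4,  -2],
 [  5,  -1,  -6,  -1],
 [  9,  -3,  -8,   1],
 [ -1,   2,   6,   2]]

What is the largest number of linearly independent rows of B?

Row reduce to echelon form.
Swap R1 ↔ R2
R3 ← R3 + (5/6)·R1: [0, 5/6, 7/3, 1/2]
R4 ← R4 − (5/6)·R1: [0, -11/6, -13/3, -7/2]
R5 ← R5 − (3/2)·R1: [0, -9/2, -5, -7/2]
R6 ← R6 + (1/6)·R1: [0, 13/6, 17/3, 5/2]
R3 ← R3 + (5/6)·R2: [0, 0, 17/3, 4/3]
R4 ← R4 − (11/6)·R2: [0, 0, -35/3, -16/3]
R5 ← R5 − (9/2)·R2: [0, 0, -23, -8]
R6 ← R6 + (13/6)·R2: [0, 0, 43/3, 14/3]
R4 ← R4 + (35/17)·R3: [0, 0, 0, -44/17]
R5 ← R5 + (69/17)·R3: [0, 0, 0, -44/17]
R6 ← R6 − (43/17)·R3: [0, 0, 0, 22/17]
R5 ← R5 − R4: [0, 0, 0, 0]
R6 ← R6 + (1/2)·R4: [0, 0, 0, 0]
Echelon form has 4 nonzero rows, so rank(B) = 4.
The rank gives the maximum number of linearly independent rows: 4.

4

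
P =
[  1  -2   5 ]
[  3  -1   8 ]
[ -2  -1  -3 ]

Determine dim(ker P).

1

Row reduce to echelon form.
R2 ← R2 − (3)·R1: [0, 5, -7]
R3 ← R3 + (2)·R1: [0, -5, 7]
R3 ← R3 + R2: [0, 0, 0]
2 nonzero rows, so rank(P) = 2.
P has 3 columns; by rank–nullity, nullity = 3 − 2 = 1.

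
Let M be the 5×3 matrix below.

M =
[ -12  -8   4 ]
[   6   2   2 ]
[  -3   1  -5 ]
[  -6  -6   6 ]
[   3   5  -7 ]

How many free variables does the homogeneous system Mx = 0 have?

1

Row reduce to echelon form.
R2 ← R2 + (1/2)·R1: [0, -2, 4]
R3 ← R3 − (1/4)·R1: [0, 3, -6]
R4 ← R4 − (1/2)·R1: [0, -2, 4]
R5 ← R5 + (1/4)·R1: [0, 3, -6]
R3 ← R3 + (3/2)·R2: [0, 0, 0]
R4 ← R4 − R2: [0, 0, 0]
R5 ← R5 + (3/2)·R2: [0, 0, 0]
2 nonzero rows, so rank(M) = 2.
M has 3 columns; by rank–nullity, nullity = 3 − 2 = 1.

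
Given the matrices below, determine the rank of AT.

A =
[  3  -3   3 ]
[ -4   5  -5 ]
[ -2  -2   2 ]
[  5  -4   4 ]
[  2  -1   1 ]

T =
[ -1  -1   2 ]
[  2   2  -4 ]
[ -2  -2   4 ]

First compute AT:
[[-15, -15,  30],
 [ 24,  24, -48],
 [ -6,  -6,  12],
 [-21, -21,  42],
 [ -6,  -6,  12]]
Now row reduce the product.
R2 ← R2 + (8/5)·R1: [0, 0, 0]
R3 ← R3 − (2/5)·R1: [0, 0, 0]
R4 ← R4 − (7/5)·R1: [0, 0, 0]
R5 ← R5 − (2/5)·R1: [0, 0, 0]
1 nonzero row, so rank(AT) = 1.

1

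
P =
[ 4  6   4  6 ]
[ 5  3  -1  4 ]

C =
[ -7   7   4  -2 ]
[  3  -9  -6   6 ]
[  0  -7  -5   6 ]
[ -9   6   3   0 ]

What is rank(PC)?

First compute PC:
[[-64, -18, -22,  52],
 [-62,  39,  19,   2]]
Now row reduce the product.
R2 ← R2 − (31/32)·R1: [0, 903/16, 645/16, -387/8]
2 nonzero rows, so rank(PC) = 2.

2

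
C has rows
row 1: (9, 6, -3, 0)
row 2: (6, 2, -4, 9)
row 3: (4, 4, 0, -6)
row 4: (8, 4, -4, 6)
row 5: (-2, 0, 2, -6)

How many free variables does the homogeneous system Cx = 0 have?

Row reduce to echelon form.
R2 ← R2 − (2/3)·R1: [0, -2, -2, 9]
R3 ← R3 − (4/9)·R1: [0, 4/3, 4/3, -6]
R4 ← R4 − (8/9)·R1: [0, -4/3, -4/3, 6]
R5 ← R5 + (2/9)·R1: [0, 4/3, 4/3, -6]
R3 ← R3 + (2/3)·R2: [0, 0, 0, 0]
R4 ← R4 − (2/3)·R2: [0, 0, 0, 0]
R5 ← R5 + (2/3)·R2: [0, 0, 0, 0]
2 nonzero rows, so rank(C) = 2.
C has 4 columns; by rank–nullity, nullity = 4 − 2 = 2.

2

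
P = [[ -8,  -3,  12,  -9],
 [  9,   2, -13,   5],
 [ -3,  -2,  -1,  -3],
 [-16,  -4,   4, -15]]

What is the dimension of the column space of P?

4

Row reduce to echelon form.
R2 ← R2 + (9/8)·R1: [0, -11/8, 1/2, -41/8]
R3 ← R3 − (3/8)·R1: [0, -7/8, -11/2, 3/8]
R4 ← R4 − (2)·R1: [0, 2, -20, 3]
R3 ← R3 − (7/11)·R2: [0, 0, -64/11, 40/11]
R4 ← R4 + (16/11)·R2: [0, 0, -212/11, -49/11]
R4 ← R4 − (53/16)·R3: [0, 0, 0, -33/2]
Echelon form has 4 nonzero rows, so rank(P) = 4.
The column space has dimension equal to the rank: 4.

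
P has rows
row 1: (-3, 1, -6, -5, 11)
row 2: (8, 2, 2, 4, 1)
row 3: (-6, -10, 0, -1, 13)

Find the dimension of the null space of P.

Row reduce to echelon form.
R2 ← R2 + (8/3)·R1: [0, 14/3, -14, -28/3, 91/3]
R3 ← R3 − (2)·R1: [0, -12, 12, 9, -9]
R3 ← R3 + (18/7)·R2: [0, 0, -24, -15, 69]
3 nonzero rows, so rank(P) = 3.
P has 5 columns; by rank–nullity, nullity = 5 − 3 = 2.

2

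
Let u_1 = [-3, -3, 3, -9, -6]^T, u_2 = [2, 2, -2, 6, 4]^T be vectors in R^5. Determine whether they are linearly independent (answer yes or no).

Form the matrix with these vectors as rows and row reduce.
R2 ← R2 + (2/3)·R1: [0, 0, 0, 0, 0]
1 nonzero row, so the 2 vectors span a space of dimension 1.
Since 1 < 2, the vectors are linearly dependent.

no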